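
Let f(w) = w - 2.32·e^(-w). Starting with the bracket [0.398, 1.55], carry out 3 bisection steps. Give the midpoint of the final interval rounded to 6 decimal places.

0.902000

f(0.398000) = -1.160256, f(1.550000) = 1.057585 (opposite signs)
step 1: m = 0.974000, f(m) = 0.098038 > 0 → root in [0.398000, 0.974000]
step 2: m = 0.686000, f(m) = -0.482320 < 0 → root in [0.686000, 0.974000]
step 3: m = 0.830000, f(m) = -0.181634 < 0 → root in [0.830000, 0.974000]
Midpoint of [0.830000, 0.974000] = 0.902000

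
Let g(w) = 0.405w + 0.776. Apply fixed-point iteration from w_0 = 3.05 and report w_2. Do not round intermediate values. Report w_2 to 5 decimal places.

w_1 = g(3.050000) = 2.011250
w_2 = g(2.011250) = 1.590556

1.59056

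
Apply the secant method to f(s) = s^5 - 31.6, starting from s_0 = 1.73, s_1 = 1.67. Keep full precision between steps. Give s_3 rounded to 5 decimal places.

f(s_0) = -16.103611, f(s_1) = -18.610801
s_2 = 1.670000 - (-18.610801)·(1.670000 - 1.730000)/(-18.610801 - (-16.103611)) = 2.115378; f(s_2) = 10.758457
s_3 = 2.115378 - (10.758457)·(2.115378 - 1.670000)/(10.758457 - (-18.610801)) = 1.952229; f(s_3) = -3.243451

1.95223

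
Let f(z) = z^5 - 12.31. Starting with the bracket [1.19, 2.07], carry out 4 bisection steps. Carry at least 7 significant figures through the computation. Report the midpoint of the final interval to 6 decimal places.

1.657500

f(1.190000) = -9.923646, f(2.070000) = 25.695962 (opposite signs)
step 1: m = 1.630000, f(m) = -0.803638 < 0 → root in [1.630000, 2.070000]
step 2: m = 1.850000, f(m) = 9.359987 > 0 → root in [1.630000, 1.850000]
step 3: m = 1.740000, f(m) = 3.639469 > 0 → root in [1.630000, 1.740000]
step 4: m = 1.685000, f(m) = 1.273120 > 0 → root in [1.630000, 1.685000]
Midpoint of [1.630000, 1.685000] = 1.657500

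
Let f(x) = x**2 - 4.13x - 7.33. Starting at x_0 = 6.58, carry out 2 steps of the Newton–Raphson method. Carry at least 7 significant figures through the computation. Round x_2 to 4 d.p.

5.4727

f'(x) = 2x - 4.13
x_0 = 6.580000: f = 8.791000, f' = 9.030000 → x_1 = 6.580000 - (8.791000)/(9.030000) = 5.606467
x_1 = 5.606467: f = 0.947766, f' = 7.082935 → x_2 = 5.606467 - (0.947766)/(7.082935) = 5.472658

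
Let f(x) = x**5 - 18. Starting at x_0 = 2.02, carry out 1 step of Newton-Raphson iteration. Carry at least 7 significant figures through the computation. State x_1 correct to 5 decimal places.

f'(x) = 5x**4
x_0 = 2.020000: f = 15.632322, f' = 83.248321 → x_1 = 2.020000 - (15.632322)/(83.248321) = 1.832221

1.83222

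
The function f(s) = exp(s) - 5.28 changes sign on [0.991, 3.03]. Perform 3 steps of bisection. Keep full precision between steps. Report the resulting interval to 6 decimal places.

[1.500750, 1.755625]

f(0.991000) = -2.586073, f(3.030000) = 15.417233 (opposite signs)
step 1: m = 2.010500, f(m) = 2.187050 > 0 → root in [0.991000, 2.010500]
step 2: m = 1.500750, f(m) = -0.794948 < 0 → root in [1.500750, 2.010500]
step 3: m = 1.755625, f(m) = 0.507064 > 0 → root in [1.500750, 1.755625]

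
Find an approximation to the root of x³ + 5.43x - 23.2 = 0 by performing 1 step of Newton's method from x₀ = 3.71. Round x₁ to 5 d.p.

2.68244

f'(x) = 3x² + 5.43
x_0 = 3.710000: f = 48.010111, f' = 46.722300 → x_1 = 3.710000 - (48.010111)/(46.722300) = 2.682437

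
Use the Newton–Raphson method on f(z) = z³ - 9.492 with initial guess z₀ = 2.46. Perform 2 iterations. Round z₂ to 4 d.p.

f'(z) = 3z²
z_0 = 2.460000: f = 5.394936, f' = 18.154800 → z_1 = 2.460000 - (5.394936)/(18.154800) = 2.162837
z_1 = 2.162837: f = 0.625456, f' = 14.033591 → z_2 = 2.162837 - (0.625456)/(14.033591) = 2.118268

2.1183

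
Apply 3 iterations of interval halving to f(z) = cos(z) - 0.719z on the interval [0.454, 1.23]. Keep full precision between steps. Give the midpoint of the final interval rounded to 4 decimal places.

f(0.454000) = 0.572274, f(1.230000) = -0.550132 (opposite signs)
step 1: m = 0.842000, f(m) = 0.060574 > 0 → root in [0.842000, 1.230000]
step 2: m = 1.036000, f(m) = -0.235218 < 0 → root in [0.842000, 1.036000]
step 3: m = 0.939000, f(m) = -0.084546 < 0 → root in [0.842000, 0.939000]
Midpoint of [0.842000, 0.939000] = 0.890500

0.8905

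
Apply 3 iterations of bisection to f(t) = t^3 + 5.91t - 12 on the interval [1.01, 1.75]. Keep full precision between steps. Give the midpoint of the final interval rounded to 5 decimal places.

f(1.010000) = -5.000599, f(1.750000) = 3.701875 (opposite signs)
step 1: m = 1.380000, f(m) = -1.216128 < 0 → root in [1.380000, 1.750000]
step 2: m = 1.565000, f(m) = 1.082187 > 0 → root in [1.380000, 1.565000]
step 3: m = 1.472500, f(m) = -0.104768 < 0 → root in [1.472500, 1.565000]
Midpoint of [1.472500, 1.565000] = 1.518750

1.51875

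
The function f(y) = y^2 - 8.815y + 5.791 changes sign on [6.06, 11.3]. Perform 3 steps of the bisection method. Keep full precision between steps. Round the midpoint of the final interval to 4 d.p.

f(6.060000) = -10.904300, f(11.300000) = 33.871500 (opposite signs)
step 1: m = 8.680000, f(m) = 4.619200 > 0 → root in [6.060000, 8.680000]
step 2: m = 7.370000, f(m) = -4.858650 < 0 → root in [7.370000, 8.680000]
step 3: m = 8.025000, f(m) = -0.548750 < 0 → root in [8.025000, 8.680000]
Midpoint of [8.025000, 8.680000] = 8.352500

8.3525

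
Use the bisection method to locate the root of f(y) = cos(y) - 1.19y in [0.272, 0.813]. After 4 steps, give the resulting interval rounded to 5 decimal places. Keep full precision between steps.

[0.64394, 0.67775]

f(0.272000) = 0.639556, f(0.813000) = -0.280148 (opposite signs)
step 1: m = 0.542500, f(m) = 0.210846 > 0 → root in [0.542500, 0.813000]
step 2: m = 0.677750, f(m) = -0.027537 < 0 → root in [0.542500, 0.677750]
step 3: m = 0.610125, f(m) = 0.093528 > 0 → root in [0.610125, 0.677750]
step 4: m = 0.643938, f(m) = 0.033452 > 0 → root in [0.643938, 0.677750]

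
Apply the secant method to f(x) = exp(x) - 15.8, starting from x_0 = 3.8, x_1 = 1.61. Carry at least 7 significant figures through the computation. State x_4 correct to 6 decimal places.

Secant update: x_(k+1) = x_k − f(x_k)·(x_k − x_(k-1))/(f(x_k) − f(x_(k-1))).
f(x_0) = 28.901184, f(x_1) = -10.797189
x_2 = 1.610000 - (-10.797189)·(1.610000 - 3.800000)/(-10.797189 - (28.901184)) = 2.205638; f(x_2) = -6.723963
x_3 = 2.205638 - (-6.723963)·(2.205638 - 1.610000)/(-6.723963 - (-10.797189)) = 3.188899; f(x_3) = 8.461702
x_4 = 3.188899 - (8.461702)·(3.188899 - 2.205638)/(8.461702 - (-6.723963)) = 2.641010; f(x_4) = -1.772641

2.641010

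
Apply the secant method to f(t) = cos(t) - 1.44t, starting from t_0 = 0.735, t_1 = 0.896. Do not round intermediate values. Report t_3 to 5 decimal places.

0.58111

f(t_0) = -0.316569, f(t_1) = -0.665502
t_2 = 0.896000 - (-0.665502)·(0.896000 - 0.735000)/(-0.665502 - (-0.316569)) = 0.588933; f(t_2) = -0.016529
t_3 = 0.588933 - (-0.016529)·(0.588933 - 0.896000)/(-0.016529 - (-0.665502)) = 0.581112; f(t_3) = -0.000948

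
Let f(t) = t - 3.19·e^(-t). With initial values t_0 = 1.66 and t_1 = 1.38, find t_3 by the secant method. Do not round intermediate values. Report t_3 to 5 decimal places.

1.08472

f(t_0) = 1.053457, f(t_1) = 0.577464
t_2 = 1.380000 - (0.577464)·(1.380000 - 1.660000)/(0.577464 - (1.053457)) = 1.040310; f(t_2) = -0.086862
t_3 = 1.040310 - (-0.086862)·(1.040310 - 1.380000)/(-0.086862 - (0.577464)) = 1.084725; f(t_3) = 0.006521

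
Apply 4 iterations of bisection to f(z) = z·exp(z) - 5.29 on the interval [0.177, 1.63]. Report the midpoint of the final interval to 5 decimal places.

f(0.177000) = -5.078727, f(1.630000) = 3.029316 (opposite signs)
step 1: m = 0.903500, f(m) = -3.059957 < 0 → root in [0.903500, 1.630000]
step 2: m = 1.266750, f(m) = -0.793926 < 0 → root in [1.266750, 1.630000]
step 3: m = 1.448375, f(m) = 0.874563 > 0 → root in [1.266750, 1.448375]
step 4: m = 1.357563, f(m) = -0.013551 < 0 → root in [1.357563, 1.448375]
Midpoint of [1.357563, 1.448375] = 1.402969

1.40297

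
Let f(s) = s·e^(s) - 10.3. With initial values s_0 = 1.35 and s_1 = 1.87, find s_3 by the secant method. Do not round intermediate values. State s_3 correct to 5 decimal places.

f(s_0) = -5.092476, f(s_1) = 1.833114
s_2 = 1.870000 - (1.833114)·(1.870000 - 1.350000)/(1.833114 - (-5.092476)) = 1.732363; f(s_2) = -0.505227
s_3 = 1.732363 - (-0.505227)·(1.732363 - 1.870000)/(-0.505227 - (1.833114)) = 1.762101; f(s_3) = -0.036359

1.76210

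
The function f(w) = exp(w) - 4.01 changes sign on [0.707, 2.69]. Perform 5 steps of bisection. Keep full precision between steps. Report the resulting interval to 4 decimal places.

[1.3887, 1.4506]

f(0.707000) = -1.982102, f(2.690000) = 10.721676 (opposite signs)
step 1: m = 1.698500, f(m) = 1.455743 > 0 → root in [0.707000, 1.698500]
step 2: m = 1.202750, f(m) = -0.680740 < 0 → root in [1.202750, 1.698500]
step 3: m = 1.450625, f(m) = 0.255780 > 0 → root in [1.202750, 1.450625]
step 4: m = 1.326688, f(m) = -0.241461 < 0 → root in [1.326688, 1.450625]
step 5: m = 1.388656, f(m) = -0.000541 < 0 → root in [1.388656, 1.450625]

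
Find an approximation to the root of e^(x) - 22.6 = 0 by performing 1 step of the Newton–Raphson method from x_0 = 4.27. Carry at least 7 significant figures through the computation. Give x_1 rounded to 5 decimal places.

Newton update: x ← x − f(x)/f'(x).
f'(x) = e^(x)
x_0 = 4.270000: f = 48.921636, f' = 71.521636 → x_1 = 4.270000 - (48.921636)/(71.521636) = 3.585988

3.58599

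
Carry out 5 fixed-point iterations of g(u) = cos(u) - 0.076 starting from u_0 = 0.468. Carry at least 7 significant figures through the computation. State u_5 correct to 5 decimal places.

u_1 = g(0.468000) = 0.816472
u_2 = g(0.816472) = 0.608796
u_3 = g(0.608796) = 0.744337
u_4 = g(0.744337) = 0.659537
u_5 = g(0.659537) = 0.714276

0.71428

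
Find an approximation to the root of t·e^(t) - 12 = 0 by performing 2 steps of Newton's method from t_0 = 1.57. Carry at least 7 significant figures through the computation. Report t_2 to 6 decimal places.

1.865806

f'(t) = (t + 1)·e^(t)
t_0 = 1.570000: f = -4.453562, f' = 12.353086 → t_1 = 1.570000 - (-4.453562)/(12.353086) = 1.930522
t_1 = 1.930522: f = 1.307301, f' = 20.200410 → t_2 = 1.930522 - (1.307301)/(20.200410) = 1.865806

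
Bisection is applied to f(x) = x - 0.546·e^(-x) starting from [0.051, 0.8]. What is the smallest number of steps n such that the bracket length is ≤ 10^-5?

Initial width b − a = 0.8 − 0.051 = 0.749000.
After n steps the width is (b−a)/2^n; need (b−a)/2^n ≤ 10^-5.
So n ≥ log₂(0.749000/10^-5) = log₂(74900.0000) ≈ 16.1927.
Hence n = 17.

17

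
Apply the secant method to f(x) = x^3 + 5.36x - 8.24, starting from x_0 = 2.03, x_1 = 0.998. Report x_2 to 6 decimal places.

1.149702

f(x_0) = 11.006227, f(x_1) = -1.896708
x_2 = 0.998000 - (-1.896708)·(0.998000 - 2.030000)/(-1.896708 - (11.006227)) = 1.149702; f(x_2) = -0.557903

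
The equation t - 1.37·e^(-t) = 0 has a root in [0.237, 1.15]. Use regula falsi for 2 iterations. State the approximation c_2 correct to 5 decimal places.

0.69243

f(0.237000) = -0.843918, f(1.150000) = 0.716208
step 1: c = 0.730869, f(c) = 0.071227 > 0 → new bracket [0.237000, 0.730869]
step 2: c = 0.692430, f(c) = 0.006939 > 0 → new bracket [0.237000, 0.692430]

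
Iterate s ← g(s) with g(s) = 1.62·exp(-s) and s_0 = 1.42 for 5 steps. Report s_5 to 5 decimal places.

s_1 = g(1.420000) = 0.391577
s_2 = g(0.391577) = 1.095104
s_3 = g(1.095104) = 0.541898
s_4 = g(0.541898) = 0.942262
s_5 = g(0.942262) = 0.631387

0.63139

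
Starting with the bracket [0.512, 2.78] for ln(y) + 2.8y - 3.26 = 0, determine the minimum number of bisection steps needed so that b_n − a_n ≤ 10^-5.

Initial width b − a = 2.78 − 0.512 = 2.268000.
After n steps the width is (b−a)/2^n; need (b−a)/2^n ≤ 10^-5.
So n ≥ log₂(2.268000/10^-5) = log₂(226800.0000) ≈ 17.7911.
Hence n = 18.

18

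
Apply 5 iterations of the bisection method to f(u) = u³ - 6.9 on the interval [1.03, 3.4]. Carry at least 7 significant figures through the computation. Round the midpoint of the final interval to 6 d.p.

1.881719

f(1.030000) = -5.807273, f(3.400000) = 32.404000 (opposite signs)
step 1: m = 2.215000, f(m) = 3.967288 > 0 → root in [1.030000, 2.215000]
step 2: m = 1.622500, f(m) = -2.628759 < 0 → root in [1.622500, 2.215000]
step 3: m = 1.918750, f(m) = 0.164073 > 0 → root in [1.622500, 1.918750]
step 4: m = 1.770625, f(m) = -1.348891 < 0 → root in [1.770625, 1.918750]
step 5: m = 1.844688, f(m) = -0.622765 < 0 → root in [1.844688, 1.918750]
Midpoint of [1.844688, 1.918750] = 1.881719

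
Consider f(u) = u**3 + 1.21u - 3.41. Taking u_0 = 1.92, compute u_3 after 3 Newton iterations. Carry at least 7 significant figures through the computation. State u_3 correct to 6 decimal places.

f'(u) = 3u**2 + 1.21
u_0 = 1.920000: f = 5.991088, f' = 12.269200 → u_1 = 1.920000 - (5.991088)/(12.269200) = 1.431697
u_1 = 1.431697: f = 1.256983, f' = 7.359268 → u_2 = 1.431697 - (1.256983)/(7.359268) = 1.260894
u_2 = 1.260894: f = 0.120320, f' = 5.979563 → u_3 = 1.260894 - (0.120320)/(5.979563) = 1.240772

1.240772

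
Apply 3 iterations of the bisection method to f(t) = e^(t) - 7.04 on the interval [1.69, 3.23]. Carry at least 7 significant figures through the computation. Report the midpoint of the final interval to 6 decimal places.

1.978750

f(1.690000) = -1.620519, f(3.230000) = 18.239657 (opposite signs)
step 1: m = 2.460000, f(m) = 4.664812 > 0 → root in [1.690000, 2.460000]
step 2: m = 2.075000, f(m) = 0.924546 > 0 → root in [1.690000, 2.075000]
step 3: m = 1.882500, f(m) = -0.470091 < 0 → root in [1.882500, 2.075000]
Midpoint of [1.882500, 2.075000] = 1.978750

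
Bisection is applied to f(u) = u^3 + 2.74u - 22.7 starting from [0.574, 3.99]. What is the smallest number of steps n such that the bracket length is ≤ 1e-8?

Initial width b − a = 3.99 − 0.574 = 3.416000.
After n steps the width is (b−a)/2^n; need (b−a)/2^n ≤ 1e-8.
So n ≥ log₂(3.416000/1e-8) = log₂(341600000.0000) ≈ 28.3477.
Hence n = 29.

29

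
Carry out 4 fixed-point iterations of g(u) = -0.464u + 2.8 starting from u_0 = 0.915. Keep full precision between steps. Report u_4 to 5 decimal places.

u_1 = g(0.915000) = 2.375440
u_2 = g(2.375440) = 1.697796
u_3 = g(1.697796) = 2.012223
u_4 = g(2.012223) = 1.866329

1.86633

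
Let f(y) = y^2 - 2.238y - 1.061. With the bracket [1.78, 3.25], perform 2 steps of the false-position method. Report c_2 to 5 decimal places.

2.60681

False-position update: c = (a·f(b) − b·f(a))/(f(b) − f(a)); replace the endpoint whose sign matches f(c).
f(1.780000) = -1.876240, f(3.250000) = 2.228000
step 1: c = 2.452006, f(c) = -0.536257 < 0 → new bracket [2.452006, 3.250000]
step 2: c = 2.606814, f(c) = -0.099571 < 0 → new bracket [2.606814, 3.250000]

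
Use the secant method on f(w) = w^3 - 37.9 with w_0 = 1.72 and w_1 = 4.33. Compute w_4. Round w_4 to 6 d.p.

3.382498

Secant update: w_(k+1) = w_k − f(w_k)·(w_k − w_(k-1))/(f(w_k) − f(w_(k-1))).
f(w_0) = -32.811552, f(w_1) = 43.282737
w_2 = 4.330000 - (43.282737)·(4.330000 - 1.720000)/(43.282737 - (-32.811552)) = 2.845422; f(w_2) = -14.862262
w_3 = 2.845422 - (-14.862262)·(2.845422 - 4.330000)/(-14.862262 - (43.282737)) = 3.224890; f(w_3) = -4.361416
w_4 = 3.224890 - (-4.361416)·(3.224890 - 2.845422)/(-4.361416 - (-14.862262)) = 3.382498; f(w_4) = 0.800159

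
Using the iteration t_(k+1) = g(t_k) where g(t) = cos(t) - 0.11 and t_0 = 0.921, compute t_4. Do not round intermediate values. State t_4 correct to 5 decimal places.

0.71083

t_1 = g(0.921000) = 0.495024
t_2 = g(0.495024) = 0.769957
t_3 = g(0.769957) = 0.607940
t_4 = g(0.607940) = 0.710826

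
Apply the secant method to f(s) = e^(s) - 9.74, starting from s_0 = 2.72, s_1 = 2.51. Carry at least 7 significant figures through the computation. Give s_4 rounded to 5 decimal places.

2.27636

Secant update: s_(k+1) = s_k − f(s_k)·(s_k − s_(k-1))/(f(s_k) − f(s_(k-1))).
f(s_0) = 5.440322, f(s_1) = 2.564930
s_2 = 2.510000 - (2.564930)·(2.510000 - 2.720000)/(2.564930 - (5.440322)) = 2.322674; f(s_2) = 0.462922
s_3 = 2.322674 - (0.462922)·(2.322674 - 2.510000)/(0.462922 - (2.564930)) = 2.281420; f(s_3) = 0.050570
s_4 = 2.281420 - (0.050570)·(2.281420 - 2.322674)/(0.050570 - (0.462922)) = 2.276360; f(s_4) = 0.001161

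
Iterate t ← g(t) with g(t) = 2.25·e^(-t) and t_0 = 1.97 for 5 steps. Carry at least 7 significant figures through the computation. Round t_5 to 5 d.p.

t_1 = g(1.970000) = 0.313778
t_2 = g(0.313778) = 1.644033
t_3 = g(1.644033) = 0.434698
t_4 = g(0.434698) = 1.456785
t_5 = g(1.456785) = 0.524214

0.52421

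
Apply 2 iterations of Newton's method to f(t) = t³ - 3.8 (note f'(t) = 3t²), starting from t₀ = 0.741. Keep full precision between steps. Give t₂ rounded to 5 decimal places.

2.02872

t_0 = 0.741000: f = -3.393131, f' = 1.647243 → t_1 = 0.741000 - (-3.393131)/(1.647243) = 2.800885
t_1 = 2.800885: f = 18.172819, f' = 23.534869 → t_2 = 2.800885 - (18.172819)/(23.534869) = 2.028719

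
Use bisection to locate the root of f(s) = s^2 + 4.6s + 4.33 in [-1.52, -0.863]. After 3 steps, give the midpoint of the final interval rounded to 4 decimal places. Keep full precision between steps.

-1.3147

f(-1.520000) = -0.351600, f(-0.863000) = 1.104969 (opposite signs)
step 1: m = -1.191500, f(m) = 0.268772 > 0 → root in [-1.520000, -1.191500]
step 2: m = -1.355750, f(m) = -0.068392 < 0 → root in [-1.355750, -1.191500]
step 3: m = -1.273625, f(m) = 0.093446 > 0 → root in [-1.355750, -1.273625]
Midpoint of [-1.355750, -1.273625] = -1.314688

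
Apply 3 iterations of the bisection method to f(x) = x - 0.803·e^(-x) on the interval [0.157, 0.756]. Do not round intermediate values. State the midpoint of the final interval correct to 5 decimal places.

f(0.157000) = -0.529327, f(0.756000) = 0.378959 (opposite signs)
step 1: m = 0.456500, f(m) = -0.052198 < 0 → root in [0.456500, 0.756000]
step 2: m = 0.606250, f(m) = 0.168300 > 0 → root in [0.456500, 0.606250]
step 3: m = 0.531375, f(m) = 0.059375 > 0 → root in [0.456500, 0.531375]
Midpoint of [0.456500, 0.531375] = 0.493937

0.49394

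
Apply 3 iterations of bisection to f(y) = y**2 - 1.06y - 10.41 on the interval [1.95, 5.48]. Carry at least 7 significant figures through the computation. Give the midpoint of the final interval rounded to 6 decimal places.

3.935625

f(1.950000) = -8.674500, f(5.480000) = 13.811600 (opposite signs)
step 1: m = 3.715000, f(m) = -0.546675 < 0 → root in [3.715000, 5.480000]
step 2: m = 4.597500, f(m) = 5.853656 > 0 → root in [3.715000, 4.597500]
step 3: m = 4.156250, f(m) = 2.458789 > 0 → root in [3.715000, 4.156250]
Midpoint of [3.715000, 4.156250] = 3.935625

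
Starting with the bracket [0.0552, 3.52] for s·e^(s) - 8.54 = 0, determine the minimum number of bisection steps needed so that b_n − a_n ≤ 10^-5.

Initial width b − a = 3.52 − 0.0552 = 3.464800.
After n steps the width is (b−a)/2^n; need (b−a)/2^n ≤ 10^-5.
So n ≥ log₂(3.464800/10^-5) = log₂(346480.0000) ≈ 18.4024.
Hence n = 19.

19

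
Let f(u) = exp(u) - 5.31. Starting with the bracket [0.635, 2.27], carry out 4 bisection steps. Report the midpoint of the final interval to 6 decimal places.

f(0.635000) = -3.422978, f(2.270000) = 4.369401 (opposite signs)
step 1: m = 1.452500, f(m) = -1.036214 < 0 → root in [1.452500, 2.270000]
step 2: m = 1.861250, f(m) = 1.121771 > 0 → root in [1.452500, 1.861250]
step 3: m = 1.656875, f(m) = -0.067099 < 0 → root in [1.656875, 1.861250]
step 4: m = 1.759063, f(m) = 0.496991 > 0 → root in [1.656875, 1.759063]
Midpoint of [1.656875, 1.759063] = 1.707969

1.707969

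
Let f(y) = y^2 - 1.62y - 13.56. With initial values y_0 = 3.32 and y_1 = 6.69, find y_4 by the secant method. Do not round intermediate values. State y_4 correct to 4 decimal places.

4.5836

f(y_0) = -7.916000, f(y_1) = 20.358300
y_2 = 6.690000 - (20.358300)·(6.690000 - 3.320000)/(20.358300 - (-7.916000)) = 4.263504; f(y_2) = -2.289409
y_3 = 4.263504 - (-2.289409)·(4.263504 - 6.690000)/(-2.289409 - (20.358300)) = 4.508793; f(y_3) = -0.535027
y_4 = 4.508793 - (-0.535027)·(4.508793 - 4.263504)/(-0.535027 - (-2.289409)) = 4.583598; f(y_4) = 0.023945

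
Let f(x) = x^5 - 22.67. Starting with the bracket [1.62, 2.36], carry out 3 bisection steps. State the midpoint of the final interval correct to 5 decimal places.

f(1.620000) = -11.512290, f(2.360000) = 50.538248 (opposite signs)
step 1: m = 1.990000, f(m) = 8.537960 > 0 → root in [1.620000, 1.990000]
step 2: m = 1.805000, f(m) = -3.510418 < 0 → root in [1.805000, 1.990000]
step 3: m = 1.897500, f(m) = 1.928517 > 0 → root in [1.805000, 1.897500]
Midpoint of [1.805000, 1.897500] = 1.851250

1.85125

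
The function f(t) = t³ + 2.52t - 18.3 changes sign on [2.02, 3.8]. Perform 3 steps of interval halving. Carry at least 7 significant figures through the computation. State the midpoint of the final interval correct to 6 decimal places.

2.353750

f(2.020000) = -4.967192, f(3.800000) = 46.148000 (opposite signs)
step 1: m = 2.910000, f(m) = 13.675371 > 0 → root in [2.020000, 2.910000]
step 2: m = 2.465000, f(m) = 2.889695 > 0 → root in [2.020000, 2.465000]
step 3: m = 2.242500, f(m) = -1.371802 < 0 → root in [2.242500, 2.465000]
Midpoint of [2.242500, 2.465000] = 2.353750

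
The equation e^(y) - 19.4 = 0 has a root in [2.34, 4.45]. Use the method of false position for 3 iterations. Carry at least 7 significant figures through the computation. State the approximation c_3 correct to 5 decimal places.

False-position update: c = (a·f(b) − b·f(a))/(f(b) − f(a)); replace the endpoint whose sign matches f(c).
f(2.340000) = -9.018763, f(4.450000) = 66.226944
step 1: c = 2.592899, f(c) = -6.031525 < 0 → new bracket [2.592899, 4.450000]
step 2: c = 2.747914, f(c) = -3.789959 < 0 → new bracket [2.747914, 4.450000]
step 3: c = 2.840047, f(c) = -2.283432 < 0 → new bracket [2.840047, 4.450000]

2.84005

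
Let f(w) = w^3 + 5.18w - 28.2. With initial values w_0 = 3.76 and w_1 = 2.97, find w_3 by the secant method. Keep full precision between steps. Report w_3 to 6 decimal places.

Secant update: w_(k+1) = w_k − f(w_k)·(w_k − w_(k-1))/(f(w_k) − f(w_(k-1))).
f(w_0) = 44.434176, f(w_1) = 13.382673
w_2 = 2.970000 - (13.382673)·(2.970000 - 3.760000)/(13.382673 - (44.434176)) = 2.629523; f(w_2) = 3.602489
w_3 = 2.629523 - (3.602489)·(2.629523 - 2.970000)/(3.602489 - (13.382673)) = 2.504110; f(w_3) = 0.473485

2.504110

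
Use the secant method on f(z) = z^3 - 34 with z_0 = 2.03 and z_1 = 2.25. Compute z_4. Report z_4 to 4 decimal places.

3.2010

f(z_0) = -25.634573, f(z_1) = -22.609375
z_2 = 2.250000 - (-22.609375)·(2.250000 - 2.030000)/(-22.609375 - (-25.634573)) = 3.894211; f(z_2) = 25.055220
z_3 = 3.894211 - (25.055220)·(3.894211 - 2.250000)/(25.055220 - (-22.609375)) = 3.029920; f(z_3) = -6.184075
z_4 = 3.029920 - (-6.184075)·(3.029920 - 3.894211)/(-6.184075 - (25.055220)) = 3.201013; f(z_4) = -1.200857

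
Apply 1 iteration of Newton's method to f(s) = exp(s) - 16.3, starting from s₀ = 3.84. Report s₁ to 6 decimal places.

Newton update: s ← s − f(s)/f'(s).
f'(s) = exp(s)
s_0 = 3.840000: f = 30.225474, f' = 46.525474 → s_1 = 3.840000 - (30.225474)/(46.525474) = 3.190346

3.190346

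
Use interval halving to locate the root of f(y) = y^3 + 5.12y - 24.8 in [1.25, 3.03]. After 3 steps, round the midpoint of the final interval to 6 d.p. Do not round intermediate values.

2.251250

f(1.250000) = -16.446875, f(3.030000) = 18.531727 (opposite signs)
step 1: m = 2.140000, f(m) = -4.042856 < 0 → root in [2.140000, 3.030000]
step 2: m = 2.585000, f(m) = 5.708752 > 0 → root in [2.140000, 2.585000]
step 3: m = 2.362500, f(m) = 0.482072 > 0 → root in [2.140000, 2.362500]
Midpoint of [2.140000, 2.362500] = 2.251250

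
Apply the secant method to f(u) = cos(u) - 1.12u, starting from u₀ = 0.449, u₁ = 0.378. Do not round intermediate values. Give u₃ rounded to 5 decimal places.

f(u_0) = 0.398002, f(u_1) = 0.506045
u_2 = 0.378000 - (0.506045)·(0.378000 - 0.449000)/(0.506045 - (0.398002)) = 0.710545; f(u_2) = -0.037804
u_3 = 0.710545 - (-0.037804)·(0.710545 - 0.378000)/(-0.037804 - (0.506045)) = 0.687429; f(u_3) = 0.002959

0.68743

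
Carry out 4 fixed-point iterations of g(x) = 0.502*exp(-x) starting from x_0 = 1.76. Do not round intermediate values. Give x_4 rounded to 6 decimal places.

0.365711

x_1 = g(1.760000) = 0.086367
x_2 = g(0.086367) = 0.460464
x_3 = g(0.460464) = 0.316758
x_4 = g(0.316758) = 0.365711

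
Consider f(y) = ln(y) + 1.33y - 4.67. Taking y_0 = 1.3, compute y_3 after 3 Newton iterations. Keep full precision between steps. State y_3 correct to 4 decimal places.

2.7505

f'(y) = 1/y + 1.33
y_0 = 1.300000: f = -2.678636, f' = 2.099231 → y_1 = 1.300000 - (-2.678636)/(2.099231) = 2.576008
y_1 = 2.576008: f = -0.297668, f' = 1.718198 → y_2 = 2.576008 - (-0.297668)/(1.718198) = 2.749253
y_2 = 2.749253: f = -0.002165, f' = 1.693735 → y_3 = 2.749253 - (-0.002165)/(1.693735) = 2.750531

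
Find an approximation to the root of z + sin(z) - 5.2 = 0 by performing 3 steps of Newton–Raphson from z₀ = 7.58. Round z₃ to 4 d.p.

5.7322

f'(z) = 1 + cos(z)
z_0 = 7.580000: f = 3.342701, f' = 1.270567 → z_1 = 7.580000 - (3.342701)/(1.270567) = 4.949126
z_1 = 4.949126: f = -1.222983, f' = 1.234532 → z_2 = 4.949126 - (-1.222983)/(1.234532) = 5.939771
z_2 = 5.939771: f = 0.403067, f' = 1.941610 → z_3 = 5.939771 - (0.403067)/(1.941610) = 5.732177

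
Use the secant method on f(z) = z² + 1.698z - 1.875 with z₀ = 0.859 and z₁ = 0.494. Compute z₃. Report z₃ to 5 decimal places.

0.76292

f(z_0) = 0.321463, f(z_1) = -0.792152
z_2 = 0.494000 - (-0.792152)·(0.494000 - 0.859000)/(-0.792152 - (0.321463)) = 0.753637; f(z_2) = -0.027356
z_3 = 0.753637 - (-0.027356)·(0.753637 - 0.494000)/(-0.027356 - (-0.792152)) = 0.762924; f(z_3) = 0.002497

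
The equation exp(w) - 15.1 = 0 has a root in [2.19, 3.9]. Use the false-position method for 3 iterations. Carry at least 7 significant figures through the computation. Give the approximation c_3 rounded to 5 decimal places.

f(2.190000) = -6.164787, f(3.900000) = 34.302449
step 1: c = 2.450502, f(c) = -3.505837 < 0 → new bracket [2.450502, 3.900000]
step 2: c = 2.584909, f(c) = -1.837919 < 0 → new bracket [2.584909, 3.900000]
step 3: c = 2.651788, f(c) = -0.920633 < 0 → new bracket [2.651788, 3.900000]

2.65179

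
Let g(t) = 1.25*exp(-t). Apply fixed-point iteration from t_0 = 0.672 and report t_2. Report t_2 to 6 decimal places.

t_1 = g(0.672000) = 0.638358
t_2 = g(0.638358) = 0.660199

0.660199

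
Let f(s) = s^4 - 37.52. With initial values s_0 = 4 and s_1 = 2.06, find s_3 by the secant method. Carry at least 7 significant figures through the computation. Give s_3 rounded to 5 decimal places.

2.55738

f(s_0) = 218.480000, f(s_1) = -19.511859
s_2 = 2.060000 - (-19.511859)·(2.060000 - 4.000000)/(-19.511859 - (218.480000)) = 2.219052; f(s_2) = -13.272349
s_3 = 2.219052 - (-13.272349)·(2.219052 - 2.060000)/(-13.272349 - (-19.511859)) = 2.557378; f(s_3) = 5.253974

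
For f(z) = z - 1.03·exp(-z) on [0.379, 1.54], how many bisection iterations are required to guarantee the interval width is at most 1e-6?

Initial width b − a = 1.54 − 0.379 = 1.161000.
After n steps the width is (b−a)/2^n; need (b−a)/2^n ≤ 1e-6.
So n ≥ log₂(1.161000/1e-6) = log₂(1161000.0000) ≈ 20.1469.
Hence n = 21.

21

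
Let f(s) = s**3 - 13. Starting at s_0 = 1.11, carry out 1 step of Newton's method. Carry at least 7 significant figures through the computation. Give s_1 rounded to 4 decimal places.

4.2570

Newton update: s ← s − f(s)/f'(s).
f'(s) = 3s**2
s_0 = 1.110000: f = -11.632369, f' = 3.696300 → s_1 = 1.110000 - (-11.632369)/(3.696300) = 4.257031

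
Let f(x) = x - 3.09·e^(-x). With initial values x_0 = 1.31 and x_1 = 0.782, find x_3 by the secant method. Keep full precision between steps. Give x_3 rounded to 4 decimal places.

f(x_0) = 0.476256, f(x_1) = -0.631644
x_2 = 0.782000 - (-0.631644)·(0.782000 - 1.310000)/(-0.631644 - (0.476256)) = 1.083027; f(x_2) = 0.036849
x_3 = 1.083027 - (0.036849)·(1.083027 - 0.782000)/(0.036849 - (-0.631644)) = 1.066434; f(x_3) = 0.002751

1.0664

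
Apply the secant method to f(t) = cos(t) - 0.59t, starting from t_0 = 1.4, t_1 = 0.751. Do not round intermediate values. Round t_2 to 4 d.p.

f(t_0) = -0.656033, f(t_1) = 0.287917
t_2 = 0.751000 - (0.287917)·(0.751000 - 1.400000)/(0.287917 - (-0.656033)) = 0.948953; f(t_2) = 0.022652

0.9490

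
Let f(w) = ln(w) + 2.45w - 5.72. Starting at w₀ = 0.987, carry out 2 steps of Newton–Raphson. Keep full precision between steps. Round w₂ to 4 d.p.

Newton update: w ← w − f(w)/f'(w).
f'(w) = 1/w + 2.45
w_0 = 0.987000: f = -3.314935, f' = 3.463171 → w_1 = 0.987000 - (-3.314935)/(3.463171) = 1.944196
w_1 = 1.944196: f = -0.291870, f' = 2.964351 → w_2 = 1.944196 - (-0.291870)/(2.964351) = 2.042656

2.0427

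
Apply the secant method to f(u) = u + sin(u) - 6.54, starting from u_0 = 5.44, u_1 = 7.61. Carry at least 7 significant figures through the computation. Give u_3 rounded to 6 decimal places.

6.401275

f(u_0) = -1.846765, f(u_1) = 2.040384
u_2 = 7.610000 - (2.040384)·(7.610000 - 5.440000)/(2.040384 - (-1.846765)) = 6.470956; f(u_2) = 0.117626
u_3 = 6.470956 - (0.117626)·(6.470956 - 7.610000)/(0.117626 - (2.040384)) = 6.401275; f(u_3) = -0.020910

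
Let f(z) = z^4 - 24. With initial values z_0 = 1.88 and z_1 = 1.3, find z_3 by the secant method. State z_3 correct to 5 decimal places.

1.95711

f(z_0) = -11.508017, f(z_1) = -21.143900
z_2 = 1.300000 - (-21.143900)·(1.300000 - 1.880000)/(-21.143900 - (-11.508017)) = 2.572687; f(z_2) = 19.807423
z_3 = 2.572687 - (19.807423)·(2.572687 - 1.300000)/(19.807423 - (-21.143900)) = 1.957111; f(z_3) = -9.328929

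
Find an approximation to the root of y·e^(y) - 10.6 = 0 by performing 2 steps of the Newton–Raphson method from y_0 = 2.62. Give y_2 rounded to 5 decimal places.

1.84456

f'(y) = (y + 1)·e^(y)
y_0 = 2.620000: f = 25.387596, f' = 49.723319 → y_1 = 2.620000 - (25.387596)/(49.723319) = 2.109423
y_1 = 2.109423: f = 6.788987, f' = 25.632468 → y_2 = 2.109423 - (6.788987)/(25.632468) = 1.844564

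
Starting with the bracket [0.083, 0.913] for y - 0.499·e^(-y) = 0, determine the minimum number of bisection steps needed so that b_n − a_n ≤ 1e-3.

10

Initial width b − a = 0.913 − 0.083 = 0.830000.
After n steps the width is (b−a)/2^n; need (b−a)/2^n ≤ 1e-3.
So n ≥ log₂(0.830000/1e-3) = log₂(830.0000) ≈ 9.6970.
Hence n = 10.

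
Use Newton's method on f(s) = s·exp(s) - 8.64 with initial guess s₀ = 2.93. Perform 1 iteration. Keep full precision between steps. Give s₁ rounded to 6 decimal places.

2.301845

f'(s) = (s + 1)·exp(s)
s_0 = 2.930000: f = 46.231957, f' = 73.599588 → s_1 = 2.930000 - (46.231957)/(73.599588) = 2.301845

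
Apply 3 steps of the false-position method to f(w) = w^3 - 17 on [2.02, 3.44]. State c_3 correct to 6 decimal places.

2.558174

f(2.020000) = -8.757592, f(3.440000) = 23.707584
step 1: c = 2.403050, f(c) = -3.123232 < 0 → new bracket [2.403050, 3.440000]
step 2: c = 2.523756, f(c) = -0.925335 < 0 → new bracket [2.523756, 3.440000]
step 3: c = 2.558174, f(c) = -0.258652 < 0 → new bracket [2.558174, 3.440000]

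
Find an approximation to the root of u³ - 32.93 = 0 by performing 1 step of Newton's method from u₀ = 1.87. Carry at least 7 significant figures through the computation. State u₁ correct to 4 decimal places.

Newton update: u ← u − f(u)/f'(u).
f'(u) = 3u²
u_0 = 1.870000: f = -26.390797, f' = 10.490700 → u_1 = 1.870000 - (-26.390797)/(10.490700) = 4.385637

4.3856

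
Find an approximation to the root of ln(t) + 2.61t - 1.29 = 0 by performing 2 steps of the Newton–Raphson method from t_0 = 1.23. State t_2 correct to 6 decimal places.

Newton update: t ← t − f(t)/f'(t).
f'(t) = 1/t + 2.61
t_0 = 1.230000: f = 2.127314, f' = 3.423008 → t_1 = 1.230000 - (2.127314)/(3.423008) = 0.608525
t_1 = 0.608525: f = -0.198467, f' = 4.253318 → t_2 = 0.608525 - (-0.198467)/(4.253318) = 0.655187

0.655187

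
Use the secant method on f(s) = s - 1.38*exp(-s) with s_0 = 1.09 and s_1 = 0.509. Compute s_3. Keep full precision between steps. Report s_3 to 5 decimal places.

Secant update: s_(k+1) = s_k − f(s_k)·(s_k − s_(k-1))/(f(s_k) − f(s_(k-1))).
f(s_0) = 0.626021, f(s_1) = -0.320513
s_2 = 0.509000 - (-0.320513)·(0.509000 - 1.090000)/(-0.320513 - (0.626021)) = 0.705737; f(s_2) = 0.024369
s_3 = 0.705737 - (0.024369)·(0.705737 - 0.509000)/(0.024369 - (-0.320513)) = 0.691835; f(s_3) = 0.000930

0.69184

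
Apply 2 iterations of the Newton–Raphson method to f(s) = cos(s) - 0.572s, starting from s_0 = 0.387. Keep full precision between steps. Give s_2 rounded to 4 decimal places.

0.9812

f'(s) = -sin(s) - 0.572
s_0 = 0.387000: f = 0.704681, f' = -0.949412 → s_1 = 0.387000 - (0.704681)/(-0.949412) = 1.129229
s_1 = 1.129229: f = -0.218563, f' = -1.476083 → s_2 = 1.129229 - (-0.218563)/(-1.476083) = 0.981160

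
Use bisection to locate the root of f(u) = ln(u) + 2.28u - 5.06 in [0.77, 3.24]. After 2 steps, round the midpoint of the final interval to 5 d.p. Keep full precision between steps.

1.69625

f(0.770000) = -3.565765, f(3.240000) = 3.502773 (opposite signs)
step 1: m = 2.005000, f(m) = 0.207044 > 0 → root in [0.770000, 2.005000]
step 2: m = 1.387500, f(m) = -1.568996 < 0 → root in [1.387500, 2.005000]
Midpoint of [1.387500, 2.005000] = 1.696250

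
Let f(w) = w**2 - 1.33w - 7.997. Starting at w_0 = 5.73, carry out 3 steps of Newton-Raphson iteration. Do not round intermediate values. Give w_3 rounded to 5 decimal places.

3.57020

Newton update: w ← w − f(w)/f'(w).
f'(w) = 2w - 1.33
w_0 = 5.730000: f = 17.215000, f' = 10.130000 → w_1 = 5.730000 - (17.215000)/(10.130000) = 4.030592
w_1 = 4.030592: f = 2.887987, f' = 6.731185 → w_2 = 4.030592 - (2.887987)/(6.731185) = 3.601546
w_2 = 3.601546: f = 0.184080, f' = 5.873093 → w_3 = 3.601546 - (0.184080)/(5.873093) = 3.570204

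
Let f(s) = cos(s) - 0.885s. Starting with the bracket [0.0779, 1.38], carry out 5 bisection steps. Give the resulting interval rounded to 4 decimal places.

[0.7696, 0.8103]

f(0.077900) = 0.928026, f(1.380000) = -1.031659 (opposite signs)
step 1: m = 0.728950, f(m) = 0.100753 > 0 → root in [0.728950, 1.380000]
step 2: m = 1.054475, f(m) = -0.439526 < 0 → root in [0.728950, 1.054475]
step 3: m = 0.891713, f(m) = -0.161085 < 0 → root in [0.728950, 0.891713]
step 4: m = 0.810331, f(m) = -0.027885 < 0 → root in [0.728950, 0.810331]
step 5: m = 0.769641, f(m) = 0.037029 > 0 → root in [0.769641, 0.810331]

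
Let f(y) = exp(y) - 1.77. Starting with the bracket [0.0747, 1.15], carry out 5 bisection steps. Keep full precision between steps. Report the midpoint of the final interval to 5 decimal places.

0.56195

f(0.074700) = -0.692439, f(1.150000) = 1.388193 (opposite signs)
step 1: m = 0.612350, f(m) = 0.074761 > 0 → root in [0.074700, 0.612350]
step 2: m = 0.343525, f(m) = -0.360091 < 0 → root in [0.343525, 0.612350]
step 3: m = 0.477937, f(m) = -0.157255 < 0 → root in [0.477937, 0.612350]
step 4: m = 0.545144, f(m) = -0.045144 < 0 → root in [0.545144, 0.612350]
step 5: m = 0.578747, f(m) = 0.013802 > 0 → root in [0.545144, 0.578747]
Midpoint of [0.545144, 0.578747] = 0.561945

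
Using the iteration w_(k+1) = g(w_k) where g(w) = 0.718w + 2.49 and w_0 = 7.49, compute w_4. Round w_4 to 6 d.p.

8.473719

w_1 = g(7.490000) = 7.867820
w_2 = g(7.867820) = 8.139095
w_3 = g(8.139095) = 8.333870
w_4 = g(8.333870) = 8.473719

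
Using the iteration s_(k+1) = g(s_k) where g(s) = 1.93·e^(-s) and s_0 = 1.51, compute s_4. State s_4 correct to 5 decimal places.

s_1 = g(1.510000) = 0.426356
s_2 = g(0.426356) = 1.260066
s_3 = g(1.260066) = 0.547416
s_4 = g(0.547416) = 1.116394

1.11639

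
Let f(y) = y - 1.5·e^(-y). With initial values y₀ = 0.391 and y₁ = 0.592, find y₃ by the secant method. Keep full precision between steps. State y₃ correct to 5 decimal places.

0.72558

f(y_0) = -0.623570, f(y_1) = -0.237830
y_2 = 0.592000 - (-0.237830)·(0.592000 - 0.391000)/(-0.237830 - (-0.623570)) = 0.715927; f(y_2) = -0.017181
y_3 = 0.715927 - (-0.017181)·(0.715927 - 0.592000)/(-0.017181 - (-0.237830)) = 0.725577; f(y_3) = -0.000491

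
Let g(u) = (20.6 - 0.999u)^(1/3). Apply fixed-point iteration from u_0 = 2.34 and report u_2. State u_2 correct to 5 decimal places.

u_1 = g(2.340000) = 2.633412
u_2 = g(2.633412) = 2.619247

2.61925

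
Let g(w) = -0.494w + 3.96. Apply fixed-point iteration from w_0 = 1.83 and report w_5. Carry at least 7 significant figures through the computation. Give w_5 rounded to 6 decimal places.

2.674744

w_1 = g(1.830000) = 3.055980
w_2 = g(3.055980) = 2.450346
w_3 = g(2.450346) = 2.749529
w_4 = g(2.749529) = 2.601733
w_5 = g(2.601733) = 2.674744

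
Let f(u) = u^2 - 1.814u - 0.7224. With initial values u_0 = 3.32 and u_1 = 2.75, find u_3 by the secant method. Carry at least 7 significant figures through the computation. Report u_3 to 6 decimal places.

2.180442

f(u_0) = 4.277520, f(u_1) = 1.851600
u_2 = 2.750000 - (1.851600)·(2.750000 - 3.320000)/(1.851600 - (4.277520)) = 2.314944; f(u_2) = 0.437256
u_3 = 2.314944 - (0.437256)·(2.314944 - 2.750000)/(0.437256 - (1.851600)) = 2.180442; f(u_3) = 0.076606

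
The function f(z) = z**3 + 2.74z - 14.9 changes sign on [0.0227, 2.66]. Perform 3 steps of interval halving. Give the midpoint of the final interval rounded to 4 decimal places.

2.1655

f(0.022700) = -14.837790, f(2.660000) = 11.209496 (opposite signs)
step 1: m = 1.341350, f(m) = -8.811317 < 0 → root in [1.341350, 2.660000]
step 2: m = 2.000675, f(m) = -1.410048 < 0 → root in [2.000675, 2.660000]
step 3: m = 2.330338, f(m) = 4.139959 > 0 → root in [2.000675, 2.330338]
Midpoint of [2.000675, 2.330338] = 2.165506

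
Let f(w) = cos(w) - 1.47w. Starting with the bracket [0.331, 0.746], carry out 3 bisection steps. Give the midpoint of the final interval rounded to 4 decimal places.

f(0.331000) = 0.459148, f(0.746000) = -0.362210 (opposite signs)
step 1: m = 0.538500, f(m) = 0.066884 > 0 → root in [0.538500, 0.746000]
step 2: m = 0.642250, f(m) = -0.143357 < 0 → root in [0.538500, 0.642250]
step 3: m = 0.590375, f(m) = -0.037119 < 0 → root in [0.538500, 0.590375]
Midpoint of [0.538500, 0.590375] = 0.564437

0.5644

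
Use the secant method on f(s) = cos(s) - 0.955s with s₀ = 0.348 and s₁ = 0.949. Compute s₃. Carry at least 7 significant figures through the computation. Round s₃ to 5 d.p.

f(s_0) = 0.607717, f(s_1) = -0.323799
s_2 = 0.949000 - (-0.323799)·(0.949000 - 0.348000)/(-0.323799 - (0.607717)) = 0.740090; f(s_2) = 0.031622
s_3 = 0.740090 - (0.031622)·(0.740090 - 0.949000)/(0.031622 - (-0.323799)) = 0.758677; f(s_3) = 0.001211

0.75868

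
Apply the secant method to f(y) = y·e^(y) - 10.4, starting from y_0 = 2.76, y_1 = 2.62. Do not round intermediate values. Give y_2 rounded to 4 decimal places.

f(y_0) = 33.207567, f(y_1) = 25.587596
y_2 = 2.620000 - (25.587596)·(2.620000 - 2.760000)/(25.587596 - (33.207567)) = 2.149885; f(y_2) = 8.054333

2.1499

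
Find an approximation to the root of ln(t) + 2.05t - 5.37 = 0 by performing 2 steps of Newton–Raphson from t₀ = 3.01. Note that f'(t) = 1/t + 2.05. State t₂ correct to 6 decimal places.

2.228587

t_0 = 3.010000: f = 1.902440, f' = 2.382226 → t_1 = 3.010000 - (1.902440)/(2.382226) = 2.211402
t_1 = 2.211402: f = -0.042998, f' = 2.502202 → t_2 = 2.211402 - (-0.042998)/(2.502202) = 2.228587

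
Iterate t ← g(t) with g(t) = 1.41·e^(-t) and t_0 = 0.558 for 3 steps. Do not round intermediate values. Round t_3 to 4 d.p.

0.7516

t_1 = g(0.558000) = 0.807017
t_2 = g(0.807017) = 0.629124
t_3 = g(0.629124) = 0.751613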